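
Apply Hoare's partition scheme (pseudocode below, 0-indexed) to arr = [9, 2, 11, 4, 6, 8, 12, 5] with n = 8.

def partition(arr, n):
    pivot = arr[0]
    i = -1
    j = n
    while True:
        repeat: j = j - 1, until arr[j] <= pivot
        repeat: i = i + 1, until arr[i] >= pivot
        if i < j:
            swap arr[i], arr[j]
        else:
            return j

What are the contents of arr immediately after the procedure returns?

[5, 2, 8, 4, 6, 11, 12, 9]

pivot = arr[0] = 9; i = -1, j = 8
j→7 (arr[7]=5≤9), i→0 (arr[0]=9≥9); i<j, swap → [5, 2, 11, 4, 6, 8, 12, 9]
j→5 (arr[5]=8≤9), i→2 (arr[2]=11≥9); i<j, swap → [5, 2, 8, 4, 6, 11, 12, 9]
j→4, i→5; i≥j, return j=4. arr = [5, 2, 8, 4, 6, 11, 12, 9]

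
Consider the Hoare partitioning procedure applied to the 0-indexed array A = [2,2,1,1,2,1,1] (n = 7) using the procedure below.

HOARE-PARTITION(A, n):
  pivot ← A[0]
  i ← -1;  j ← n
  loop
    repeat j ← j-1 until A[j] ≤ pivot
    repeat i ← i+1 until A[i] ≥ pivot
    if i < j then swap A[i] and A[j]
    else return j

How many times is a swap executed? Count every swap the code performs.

2

pivot=2
j stops at 6 (1), i stops at 0 (2); swap ⇒ [1,2,1,1,2,1,2]
j stops at 5 (1), i stops at 1 (2); swap ⇒ [1,1,1,1,2,2,2]
j stops at 4, i stops at 4; i≥j ⇒ return 4. A=[1,1,1,1,2,2,2]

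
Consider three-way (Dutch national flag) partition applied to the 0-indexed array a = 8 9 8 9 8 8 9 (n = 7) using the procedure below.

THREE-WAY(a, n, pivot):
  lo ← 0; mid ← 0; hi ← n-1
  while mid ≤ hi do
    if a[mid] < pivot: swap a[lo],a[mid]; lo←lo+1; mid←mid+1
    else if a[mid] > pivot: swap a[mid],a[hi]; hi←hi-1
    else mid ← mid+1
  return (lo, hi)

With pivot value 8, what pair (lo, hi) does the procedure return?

lo=0 mid=0 hi=6
8=8: mid=1
9>8: swap(1,6), hi=5 ⇒ 8 9 8 9 8 8 9
9>8: swap(1,5), hi=4 ⇒ 8 8 8 9 8 9 9
8=8: mid=2
8=8: mid=3
9>8: swap(3,4), hi=3 ⇒ 8 8 8 8 9 9 9
8=8: mid=4
done. lo=0 hi=3; a=8 8 8 8 9 9 9

(0, 3)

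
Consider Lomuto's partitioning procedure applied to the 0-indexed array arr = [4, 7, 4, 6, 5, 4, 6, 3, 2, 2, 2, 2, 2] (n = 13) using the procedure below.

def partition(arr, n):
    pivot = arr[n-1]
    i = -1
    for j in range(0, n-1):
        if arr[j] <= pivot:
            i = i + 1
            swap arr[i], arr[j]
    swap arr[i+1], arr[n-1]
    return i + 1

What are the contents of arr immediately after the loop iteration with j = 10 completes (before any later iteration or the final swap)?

pivot = arr[12] = 2; i = -1
j=0: arr[0]=4 > 2 → no swap
j=1: arr[1]=7 > 2 → no swap
j=2: arr[2]=4 > 2 → no swap
j=3: arr[3]=6 > 2 → no swap
j=4: arr[4]=5 > 2 → no swap
j=5: arr[5]=4 > 2 → no swap
j=6: arr[6]=6 > 2 → no swap
j=7: arr[7]=3 > 2 → no swap
j=8: arr[8]=2 ≤ 2 → i=0, swap arr[0],arr[8] → [2, 7, 4, 6, 5, 4, 6, 3, 4, 2, 2, 2, 2]
j=9: arr[9]=2 ≤ 2 → i=1, swap arr[1],arr[9] → [2, 2, 4, 6, 5, 4, 6, 3, 4, 7, 2, 2, 2]
j=10: arr[10]=2 ≤ 2 → i=2, swap arr[2],arr[10] → [2, 2, 2, 6, 5, 4, 6, 3, 4, 7, 4, 2, 2]
(after j=10) arr = [2, 2, 2, 6, 5, 4, 6, 3, 4, 7, 4, 2, 2]

[2, 2, 2, 6, 5, 4, 6, 3, 4, 7, 4, 2, 2]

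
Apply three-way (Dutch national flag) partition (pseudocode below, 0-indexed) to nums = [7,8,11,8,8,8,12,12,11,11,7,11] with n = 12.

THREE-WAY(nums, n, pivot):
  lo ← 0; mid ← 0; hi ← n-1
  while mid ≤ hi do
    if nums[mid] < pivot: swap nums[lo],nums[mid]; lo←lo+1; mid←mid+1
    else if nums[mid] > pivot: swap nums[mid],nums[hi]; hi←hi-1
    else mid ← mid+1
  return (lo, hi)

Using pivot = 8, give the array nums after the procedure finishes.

pivot = 8; lo=0, mid=0, hi=11
nums[mid]=7<8: swap nums[0],nums[0]; lo=1,mid=1 → [7,8,11,8,8,8,12,12,11,11,7,11]
nums[mid]=8=8: mid=2
nums[mid]=11>8: swap nums[2],nums[11]; hi=10 → [7,8,11,8,8,8,12,12,11,11,7,11]
nums[mid]=11>8: swap nums[2],nums[10]; hi=9 → [7,8,7,8,8,8,12,12,11,11,11,11]
nums[mid]=7<8: swap nums[1],nums[2]; lo=2,mid=3 → [7,7,8,8,8,8,12,12,11,11,11,11]
nums[mid]=8=8: mid=4
nums[mid]=8=8: mid=5
nums[mid]=8=8: mid=6
nums[mid]=12>8: swap nums[6],nums[9]; hi=8 → [7,7,8,8,8,8,11,12,11,12,11,11]
nums[mid]=11>8: swap nums[6],nums[8]; hi=7 → [7,7,8,8,8,8,11,12,11,12,11,11]
nums[mid]=11>8: swap nums[6],nums[7]; hi=6 → [7,7,8,8,8,8,12,11,11,12,11,11]
nums[mid]=12>8: swap nums[6],nums[6]; hi=5 → [7,7,8,8,8,8,12,11,11,12,11,11]
end: lo=2, hi=5; nums = [7,7,8,8,8,8,12,11,11,12,11,11]

[7,7,8,8,8,8,12,11,11,12,11,11]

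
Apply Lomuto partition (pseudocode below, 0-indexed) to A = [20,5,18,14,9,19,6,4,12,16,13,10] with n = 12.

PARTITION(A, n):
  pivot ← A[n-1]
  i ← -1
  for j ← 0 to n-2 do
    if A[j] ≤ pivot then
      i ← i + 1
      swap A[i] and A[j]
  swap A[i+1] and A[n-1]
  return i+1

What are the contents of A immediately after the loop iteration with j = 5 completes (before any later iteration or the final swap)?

[5,9,18,14,20,19,6,4,12,16,13,10]

pivot = A[11] = 10; i = -1
j=0: A[0]=20 > 10 → no swap
j=1: A[1]=5 ≤ 10 → i=0, swap A[0],A[1] → [5,20,18,14,9,19,6,4,12,16,13,10]
j=2: A[2]=18 > 10 → no swap
j=3: A[3]=14 > 10 → no swap
j=4: A[4]=9 ≤ 10 → i=1, swap A[1],A[4] → [5,9,18,14,20,19,6,4,12,16,13,10]
j=5: A[5]=19 > 10 → no swap
(after j=5) A = [5,9,18,14,20,19,6,4,12,16,13,10]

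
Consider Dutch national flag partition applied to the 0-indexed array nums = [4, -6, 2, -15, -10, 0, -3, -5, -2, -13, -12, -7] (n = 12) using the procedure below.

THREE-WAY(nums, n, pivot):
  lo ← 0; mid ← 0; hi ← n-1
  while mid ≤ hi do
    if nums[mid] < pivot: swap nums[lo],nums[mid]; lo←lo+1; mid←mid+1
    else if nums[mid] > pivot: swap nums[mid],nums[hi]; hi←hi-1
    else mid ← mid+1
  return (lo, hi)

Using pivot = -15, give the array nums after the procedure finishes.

lo=0 mid=0 hi=11
4>-15: swap(0,11), hi=10 ⇒ [-7, -6, 2, -15, -10, 0, -3, -5, -2, -13, -12, 4]
-7>-15: swap(0,10), hi=9 ⇒ [-12, -6, 2, -15, -10, 0, -3, -5, -2, -13, -7, 4]
-12>-15: swap(0,9), hi=8 ⇒ [-13, -6, 2, -15, -10, 0, -3, -5, -2, -12, -7, 4]
-13>-15: swap(0,8), hi=7 ⇒ [-2, -6, 2, -15, -10, 0, -3, -5, -13, -12, -7, 4]
-2>-15: swap(0,7), hi=6 ⇒ [-5, -6, 2, -15, -10, 0, -3, -2, -13, -12, -7, 4]
-5>-15: swap(0,6), hi=5 ⇒ [-3, -6, 2, -15, -10, 0, -5, -2, -13, -12, -7, 4]
-3>-15: swap(0,5), hi=4 ⇒ [0, -6, 2, -15, -10, -3, -5, -2, -13, -12, -7, 4]
0>-15: swap(0,4), hi=3 ⇒ [-10, -6, 2, -15, 0, -3, -5, -2, -13, -12, -7, 4]
-10>-15: swap(0,3), hi=2 ⇒ [-15, -6, 2, -10, 0, -3, -5, -2, -13, -12, -7, 4]
-15=-15: mid=1
-6>-15: swap(1,2), hi=1 ⇒ [-15, 2, -6, -10, 0, -3, -5, -2, -13, -12, -7, 4]
2>-15: swap(1,1), hi=0 ⇒ [-15, 2, -6, -10, 0, -3, -5, -2, -13, -12, -7, 4]
done. lo=0 hi=0; nums=[-15, 2, -6, -10, 0, -3, -5, -2, -13, -12, -7, 4]

[-15, 2, -6, -10, 0, -3, -5, -2, -13, -12, -7, 4]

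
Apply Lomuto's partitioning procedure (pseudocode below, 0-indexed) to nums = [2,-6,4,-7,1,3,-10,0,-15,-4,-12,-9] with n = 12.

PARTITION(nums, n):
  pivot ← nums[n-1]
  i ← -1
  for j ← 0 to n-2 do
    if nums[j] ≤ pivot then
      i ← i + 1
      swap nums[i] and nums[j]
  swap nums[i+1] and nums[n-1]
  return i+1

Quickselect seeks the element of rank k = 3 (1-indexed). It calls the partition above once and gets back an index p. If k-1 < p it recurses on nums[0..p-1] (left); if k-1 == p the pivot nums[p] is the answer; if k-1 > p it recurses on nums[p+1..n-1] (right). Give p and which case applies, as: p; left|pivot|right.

pivot=-9, i=-1
j=0: 2>-9, skip
j=1: -6>-9, skip
j=2: 4>-9, skip
j=3: -7>-9, skip
j=4: 1>-9, skip
j=5: 3>-9, skip
j=6: -10≤-9, i=0, swap(0,6) ⇒ [-10,-6,4,-7,1,3,2,0,-15,-4,-12,-9]
j=7: 0>-9, skip
j=8: -15≤-9, i=1, swap(1,8) ⇒ [-10,-15,4,-7,1,3,2,0,-6,-4,-12,-9]
j=9: -4>-9, skip
j=10: -12≤-9, i=2, swap(2,10) ⇒ [-10,-15,-12,-7,1,3,2,0,-6,-4,4,-9]
swap(3,11) ⇒ [-10,-15,-12,-9,1,3,2,0,-6,-4,4,-7]; return 3
p = 3; k-1 = 2 < 3 ⇒ left

3; left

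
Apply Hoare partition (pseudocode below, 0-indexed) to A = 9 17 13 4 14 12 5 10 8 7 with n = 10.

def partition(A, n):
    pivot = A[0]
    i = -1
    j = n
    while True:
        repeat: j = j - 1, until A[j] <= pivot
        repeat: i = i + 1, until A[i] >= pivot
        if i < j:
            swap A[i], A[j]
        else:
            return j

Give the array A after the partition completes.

7 8 5 4 14 12 13 10 17 9

pivot=9
j stops at 9 (7), i stops at 0 (9); swap ⇒ 7 17 13 4 14 12 5 10 8 9
j stops at 8 (8), i stops at 1 (17); swap ⇒ 7 8 13 4 14 12 5 10 17 9
j stops at 6 (5), i stops at 2 (13); swap ⇒ 7 8 5 4 14 12 13 10 17 9
j stops at 3, i stops at 4; i≥j ⇒ return 3. A=7 8 5 4 14 12 13 10 17 9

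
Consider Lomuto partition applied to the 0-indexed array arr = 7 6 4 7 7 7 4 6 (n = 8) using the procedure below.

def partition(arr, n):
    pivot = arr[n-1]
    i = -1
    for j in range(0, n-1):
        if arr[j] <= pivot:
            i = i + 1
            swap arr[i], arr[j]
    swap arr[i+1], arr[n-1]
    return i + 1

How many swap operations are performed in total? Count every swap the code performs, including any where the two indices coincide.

4

pivot=6, i=-1
j=0: 7>6, skip
j=1: 6≤6, i=0, swap(0,1) ⇒ 6 7 4 7 7 7 4 6
j=2: 4≤6, i=1, swap(1,2) ⇒ 6 4 7 7 7 7 4 6
j=3: 7>6, skip
j=4: 7>6, skip
j=5: 7>6, skip
j=6: 4≤6, i=2, swap(2,6) ⇒ 6 4 4 7 7 7 7 6
swap(3,7) ⇒ 6 4 4 6 7 7 7 7; return 3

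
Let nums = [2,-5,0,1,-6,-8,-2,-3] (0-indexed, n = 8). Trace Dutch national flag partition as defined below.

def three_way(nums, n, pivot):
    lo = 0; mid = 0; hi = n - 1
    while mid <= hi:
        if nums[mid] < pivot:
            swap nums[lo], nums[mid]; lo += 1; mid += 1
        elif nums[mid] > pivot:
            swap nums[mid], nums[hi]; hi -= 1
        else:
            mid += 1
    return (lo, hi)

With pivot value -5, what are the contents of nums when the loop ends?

[-8,-6,-5,1,0,-2,-3,2]

lo=0 mid=0 hi=7
2>-5: swap(0,7), hi=6 ⇒ [-3,-5,0,1,-6,-8,-2,2]
-3>-5: swap(0,6), hi=5 ⇒ [-2,-5,0,1,-6,-8,-3,2]
-2>-5: swap(0,5), hi=4 ⇒ [-8,-5,0,1,-6,-2,-3,2]
-8<-5: swap(0,0), lo=1 mid=1 ⇒ [-8,-5,0,1,-6,-2,-3,2]
-5=-5: mid=2
0>-5: swap(2,4), hi=3 ⇒ [-8,-5,-6,1,0,-2,-3,2]
-6<-5: swap(1,2), lo=2 mid=3 ⇒ [-8,-6,-5,1,0,-2,-3,2]
1>-5: swap(3,3), hi=2 ⇒ [-8,-6,-5,1,0,-2,-3,2]
done. lo=2 hi=2; nums=[-8,-6,-5,1,0,-2,-3,2]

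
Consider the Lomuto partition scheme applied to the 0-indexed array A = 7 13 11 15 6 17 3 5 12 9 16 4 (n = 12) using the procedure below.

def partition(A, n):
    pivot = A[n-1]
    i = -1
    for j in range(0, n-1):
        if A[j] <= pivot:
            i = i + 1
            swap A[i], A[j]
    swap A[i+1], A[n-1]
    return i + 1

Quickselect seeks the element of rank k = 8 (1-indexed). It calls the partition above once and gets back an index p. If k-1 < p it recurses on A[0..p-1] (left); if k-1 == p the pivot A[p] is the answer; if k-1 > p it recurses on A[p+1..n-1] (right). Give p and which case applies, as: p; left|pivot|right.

1; right

pivot=4, i=-1
j=0: 7>4, skip
j=1: 13>4, skip
j=2: 11>4, skip
j=3: 15>4, skip
j=4: 6>4, skip
j=5: 17>4, skip
j=6: 3≤4, i=0, swap(0,6) ⇒ 3 13 11 15 6 17 7 5 12 9 16 4
j=7: 5>4, skip
j=8: 12>4, skip
j=9: 9>4, skip
j=10: 16>4, skip
swap(1,11) ⇒ 3 4 11 15 6 17 7 5 12 9 16 13; return 1
p = 1; k-1 = 7 > 1 ⇒ right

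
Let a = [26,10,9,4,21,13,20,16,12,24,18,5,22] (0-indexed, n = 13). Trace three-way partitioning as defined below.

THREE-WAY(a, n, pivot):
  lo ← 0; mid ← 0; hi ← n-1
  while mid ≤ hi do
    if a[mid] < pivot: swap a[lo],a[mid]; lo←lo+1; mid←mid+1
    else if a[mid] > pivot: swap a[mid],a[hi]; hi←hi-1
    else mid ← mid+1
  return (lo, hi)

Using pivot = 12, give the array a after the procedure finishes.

[5,10,9,4,12,20,16,13,24,18,21,22,26]

pivot = 12; lo=0, mid=0, hi=12
a[mid]=26>12: swap a[0],a[12]; hi=11 → [22,10,9,4,21,13,20,16,12,24,18,5,26]
a[mid]=22>12: swap a[0],a[11]; hi=10 → [5,10,9,4,21,13,20,16,12,24,18,22,26]
a[mid]=5<12: swap a[0],a[0]; lo=1,mid=1 → [5,10,9,4,21,13,20,16,12,24,18,22,26]
a[mid]=10<12: swap a[1],a[1]; lo=2,mid=2 → [5,10,9,4,21,13,20,16,12,24,18,22,26]
a[mid]=9<12: swap a[2],a[2]; lo=3,mid=3 → [5,10,9,4,21,13,20,16,12,24,18,22,26]
a[mid]=4<12: swap a[3],a[3]; lo=4,mid=4 → [5,10,9,4,21,13,20,16,12,24,18,22,26]
a[mid]=21>12: swap a[4],a[10]; hi=9 → [5,10,9,4,18,13,20,16,12,24,21,22,26]
a[mid]=18>12: swap a[4],a[9]; hi=8 → [5,10,9,4,24,13,20,16,12,18,21,22,26]
a[mid]=24>12: swap a[4],a[8]; hi=7 → [5,10,9,4,12,13,20,16,24,18,21,22,26]
a[mid]=12=12: mid=5
a[mid]=13>12: swap a[5],a[7]; hi=6 → [5,10,9,4,12,16,20,13,24,18,21,22,26]
a[mid]=16>12: swap a[5],a[6]; hi=5 → [5,10,9,4,12,20,16,13,24,18,21,22,26]
a[mid]=20>12: swap a[5],a[5]; hi=4 → [5,10,9,4,12,20,16,13,24,18,21,22,26]
end: lo=4, hi=4; a = [5,10,9,4,12,20,16,13,24,18,21,22,26]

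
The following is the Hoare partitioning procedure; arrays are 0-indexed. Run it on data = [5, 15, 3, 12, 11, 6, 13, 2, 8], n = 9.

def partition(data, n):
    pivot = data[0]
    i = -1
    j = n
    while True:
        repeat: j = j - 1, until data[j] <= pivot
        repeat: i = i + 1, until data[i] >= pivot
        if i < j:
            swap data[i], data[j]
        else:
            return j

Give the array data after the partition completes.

pivot=5
j stops at 7 (2), i stops at 0 (5); swap ⇒ [2, 15, 3, 12, 11, 6, 13, 5, 8]
j stops at 2 (3), i stops at 1 (15); swap ⇒ [2, 3, 15, 12, 11, 6, 13, 5, 8]
j stops at 1, i stops at 2; i≥j ⇒ return 1. data=[2, 3, 15, 12, 11, 6, 13, 5, 8]

[2, 3, 15, 12, 11, 6, 13, 5, 8]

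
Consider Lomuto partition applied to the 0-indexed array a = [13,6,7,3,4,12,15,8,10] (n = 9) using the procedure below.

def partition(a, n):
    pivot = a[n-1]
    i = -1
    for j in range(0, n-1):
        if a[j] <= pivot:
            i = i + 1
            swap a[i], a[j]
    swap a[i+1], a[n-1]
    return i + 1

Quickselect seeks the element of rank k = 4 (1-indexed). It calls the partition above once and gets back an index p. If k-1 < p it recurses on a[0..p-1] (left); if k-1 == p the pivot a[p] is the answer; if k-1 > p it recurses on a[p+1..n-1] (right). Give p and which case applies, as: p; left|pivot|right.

pivot=10, i=-1
j=0: 13>10, skip
j=1: 6≤10, i=0, swap(0,1) ⇒ [6,13,7,3,4,12,15,8,10]
j=2: 7≤10, i=1, swap(1,2) ⇒ [6,7,13,3,4,12,15,8,10]
j=3: 3≤10, i=2, swap(2,3) ⇒ [6,7,3,13,4,12,15,8,10]
j=4: 4≤10, i=3, swap(3,4) ⇒ [6,7,3,4,13,12,15,8,10]
j=5: 12>10, skip
j=6: 15>10, skip
j=7: 8≤10, i=4, swap(4,7) ⇒ [6,7,3,4,8,12,15,13,10]
swap(5,8) ⇒ [6,7,3,4,8,10,15,13,12]; return 5
p = 5; k-1 = 3 < 5 ⇒ left

5; left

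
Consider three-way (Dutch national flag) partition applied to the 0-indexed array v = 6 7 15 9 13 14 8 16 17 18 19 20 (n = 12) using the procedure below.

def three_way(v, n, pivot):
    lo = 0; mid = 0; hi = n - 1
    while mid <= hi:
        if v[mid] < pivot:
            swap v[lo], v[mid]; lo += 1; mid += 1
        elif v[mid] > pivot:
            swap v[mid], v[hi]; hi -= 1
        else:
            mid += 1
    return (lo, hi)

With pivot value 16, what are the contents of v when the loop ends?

lo=0 mid=0 hi=11
6<16: swap(0,0), lo=1 mid=1 ⇒ 6 7 15 9 13 14 8 16 17 18 19 20
7<16: swap(1,1), lo=2 mid=2 ⇒ 6 7 15 9 13 14 8 16 17 18 19 20
15<16: swap(2,2), lo=3 mid=3 ⇒ 6 7 15 9 13 14 8 16 17 18 19 20
9<16: swap(3,3), lo=4 mid=4 ⇒ 6 7 15 9 13 14 8 16 17 18 19 20
13<16: swap(4,4), lo=5 mid=5 ⇒ 6 7 15 9 13 14 8 16 17 18 19 20
14<16: swap(5,5), lo=6 mid=6 ⇒ 6 7 15 9 13 14 8 16 17 18 19 20
8<16: swap(6,6), lo=7 mid=7 ⇒ 6 7 15 9 13 14 8 16 17 18 19 20
16=16: mid=8
17>16: swap(8,11), hi=10 ⇒ 6 7 15 9 13 14 8 16 20 18 19 17
20>16: swap(8,10), hi=9 ⇒ 6 7 15 9 13 14 8 16 19 18 20 17
19>16: swap(8,9), hi=8 ⇒ 6 7 15 9 13 14 8 16 18 19 20 17
18>16: swap(8,8), hi=7 ⇒ 6 7 15 9 13 14 8 16 18 19 20 17
done. lo=7 hi=7; v=6 7 15 9 13 14 8 16 18 19 20 17

6 7 15 9 13 14 8 16 18 19 20 17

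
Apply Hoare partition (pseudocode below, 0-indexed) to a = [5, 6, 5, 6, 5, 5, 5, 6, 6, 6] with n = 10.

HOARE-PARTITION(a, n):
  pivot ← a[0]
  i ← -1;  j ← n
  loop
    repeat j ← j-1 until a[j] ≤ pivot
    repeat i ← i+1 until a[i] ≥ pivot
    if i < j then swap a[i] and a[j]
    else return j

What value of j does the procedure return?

2

pivot = a[0] = 5; i = -1, j = 10
j→6 (a[6]=5≤5), i→0 (a[0]=5≥5); i<j, swap → [5, 6, 5, 6, 5, 5, 5, 6, 6, 6]
j→5 (a[5]=5≤5), i→1 (a[1]=6≥5); i<j, swap → [5, 5, 5, 6, 5, 6, 5, 6, 6, 6]
j→4 (a[4]=5≤5), i→2 (a[2]=5≥5); i<j, swap → [5, 5, 5, 6, 5, 6, 5, 6, 6, 6]
j→2, i→3; i≥j, return j=2. a = [5, 5, 5, 6, 5, 6, 5, 6, 6, 6]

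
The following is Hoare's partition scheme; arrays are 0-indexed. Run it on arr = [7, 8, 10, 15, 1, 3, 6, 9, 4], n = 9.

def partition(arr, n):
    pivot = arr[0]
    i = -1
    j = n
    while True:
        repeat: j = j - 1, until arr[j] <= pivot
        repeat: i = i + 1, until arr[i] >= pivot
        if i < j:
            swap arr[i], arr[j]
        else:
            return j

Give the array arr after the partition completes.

[4, 6, 3, 1, 15, 10, 8, 9, 7]

pivot=7
j stops at 8 (4), i stops at 0 (7); swap ⇒ [4, 8, 10, 15, 1, 3, 6, 9, 7]
j stops at 6 (6), i stops at 1 (8); swap ⇒ [4, 6, 10, 15, 1, 3, 8, 9, 7]
j stops at 5 (3), i stops at 2 (10); swap ⇒ [4, 6, 3, 15, 1, 10, 8, 9, 7]
j stops at 4 (1), i stops at 3 (15); swap ⇒ [4, 6, 3, 1, 15, 10, 8, 9, 7]
j stops at 3, i stops at 4; i≥j ⇒ return 3. arr=[4, 6, 3, 1, 15, 10, 8, 9, 7]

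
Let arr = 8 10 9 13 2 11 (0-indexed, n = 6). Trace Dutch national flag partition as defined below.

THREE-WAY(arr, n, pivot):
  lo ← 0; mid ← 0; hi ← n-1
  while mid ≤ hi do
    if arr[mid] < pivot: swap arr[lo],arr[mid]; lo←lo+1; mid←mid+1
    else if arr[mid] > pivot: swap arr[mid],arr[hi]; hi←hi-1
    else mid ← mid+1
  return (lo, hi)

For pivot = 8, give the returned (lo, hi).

(1, 1)

pivot = 8; lo=0, mid=0, hi=5
arr[mid]=8=8: mid=1
arr[mid]=10>8: swap arr[1],arr[5]; hi=4 → 8 11 9 13 2 10
arr[mid]=11>8: swap arr[1],arr[4]; hi=3 → 8 2 9 13 11 10
arr[mid]=2<8: swap arr[0],arr[1]; lo=1,mid=2 → 2 8 9 13 11 10
arr[mid]=9>8: swap arr[2],arr[3]; hi=2 → 2 8 13 9 11 10
arr[mid]=13>8: swap arr[2],arr[2]; hi=1 → 2 8 13 9 11 10
end: lo=1, hi=1; arr = 2 8 13 9 11 10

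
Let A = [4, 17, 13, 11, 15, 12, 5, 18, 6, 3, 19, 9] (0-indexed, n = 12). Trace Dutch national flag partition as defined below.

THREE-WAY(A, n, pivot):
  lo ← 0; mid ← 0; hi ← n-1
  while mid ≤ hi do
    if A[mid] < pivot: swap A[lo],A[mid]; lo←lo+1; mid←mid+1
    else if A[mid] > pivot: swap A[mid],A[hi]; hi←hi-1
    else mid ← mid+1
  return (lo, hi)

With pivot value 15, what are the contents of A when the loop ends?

[4, 9, 13, 11, 12, 5, 3, 6, 15, 19, 18, 17]

pivot = 15; lo=0, mid=0, hi=11
A[mid]=4<15: swap A[0],A[0]; lo=1,mid=1 → [4, 17, 13, 11, 15, 12, 5, 18, 6, 3, 19, 9]
A[mid]=17>15: swap A[1],A[11]; hi=10 → [4, 9, 13, 11, 15, 12, 5, 18, 6, 3, 19, 17]
A[mid]=9<15: swap A[1],A[1]; lo=2,mid=2 → [4, 9, 13, 11, 15, 12, 5, 18, 6, 3, 19, 17]
A[mid]=13<15: swap A[2],A[2]; lo=3,mid=3 → [4, 9, 13, 11, 15, 12, 5, 18, 6, 3, 19, 17]
A[mid]=11<15: swap A[3],A[3]; lo=4,mid=4 → [4, 9, 13, 11, 15, 12, 5, 18, 6, 3, 19, 17]
A[mid]=15=15: mid=5
A[mid]=12<15: swap A[4],A[5]; lo=5,mid=6 → [4, 9, 13, 11, 12, 15, 5, 18, 6, 3, 19, 17]
A[mid]=5<15: swap A[5],A[6]; lo=6,mid=7 → [4, 9, 13, 11, 12, 5, 15, 18, 6, 3, 19, 17]
A[mid]=18>15: swap A[7],A[10]; hi=9 → [4, 9, 13, 11, 12, 5, 15, 19, 6, 3, 18, 17]
A[mid]=19>15: swap A[7],A[9]; hi=8 → [4, 9, 13, 11, 12, 5, 15, 3, 6, 19, 18, 17]
A[mid]=3<15: swap A[6],A[7]; lo=7,mid=8 → [4, 9, 13, 11, 12, 5, 3, 15, 6, 19, 18, 17]
A[mid]=6<15: swap A[7],A[8]; lo=8,mid=9 → [4, 9, 13, 11, 12, 5, 3, 6, 15, 19, 18, 17]
end: lo=8, hi=8; A = [4, 9, 13, 11, 12, 5, 3, 6, 15, 19, 18, 17]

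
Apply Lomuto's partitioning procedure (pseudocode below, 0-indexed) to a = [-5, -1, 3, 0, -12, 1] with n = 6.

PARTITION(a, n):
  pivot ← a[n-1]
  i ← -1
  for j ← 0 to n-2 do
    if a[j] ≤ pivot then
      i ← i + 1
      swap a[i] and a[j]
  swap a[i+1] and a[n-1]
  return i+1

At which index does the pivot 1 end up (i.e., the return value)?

pivot = a[5] = 1; i = -1
j=0: a[0]=-5 ≤ 1 → i=0, swap a[0],a[0] (no change) → [-5, -1, 3, 0, -12, 1]
j=1: a[1]=-1 ≤ 1 → i=1, swap a[1],a[1] (no change) → [-5, -1, 3, 0, -12, 1]
j=2: a[2]=3 > 1 → no swap
j=3: a[3]=0 ≤ 1 → i=2, swap a[2],a[3] → [-5, -1, 0, 3, -12, 1]
j=4: a[4]=-12 ≤ 1 → i=3, swap a[3],a[4] → [-5, -1, 0, -12, 3, 1]
final swap a[4],a[5] → [-5, -1, 0, -12, 1, 3]; return 4

4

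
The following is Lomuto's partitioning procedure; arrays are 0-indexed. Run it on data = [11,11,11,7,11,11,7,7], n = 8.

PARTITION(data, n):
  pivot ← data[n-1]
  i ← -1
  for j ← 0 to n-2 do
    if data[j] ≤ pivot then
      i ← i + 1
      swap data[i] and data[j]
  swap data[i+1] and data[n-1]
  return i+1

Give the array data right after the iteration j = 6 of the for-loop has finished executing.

pivot = data[7] = 7; i = -1
j=0: data[0]=11 > 7 → no swap
j=1: data[1]=11 > 7 → no swap
j=2: data[2]=11 > 7 → no swap
j=3: data[3]=7 ≤ 7 → i=0, swap data[0],data[3] → [7,11,11,11,11,11,7,7]
j=4: data[4]=11 > 7 → no swap
j=5: data[5]=11 > 7 → no swap
j=6: data[6]=7 ≤ 7 → i=1, swap data[1],data[6] → [7,7,11,11,11,11,11,7]
(after j=6) data = [7,7,11,11,11,11,11,7]

[7,7,11,11,11,11,11,7]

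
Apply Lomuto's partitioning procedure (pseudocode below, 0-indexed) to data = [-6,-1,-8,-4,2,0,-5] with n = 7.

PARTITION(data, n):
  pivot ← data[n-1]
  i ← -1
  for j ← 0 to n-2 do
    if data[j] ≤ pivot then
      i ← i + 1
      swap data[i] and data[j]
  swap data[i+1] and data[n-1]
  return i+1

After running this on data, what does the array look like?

[-6,-8,-5,-4,2,0,-1]

pivot=-5, i=-1
j=0: -6≤-5, i=0, swap(0,0) ⇒ [-6,-1,-8,-4,2,0,-5]
j=1: -1>-5, skip
j=2: -8≤-5, i=1, swap(1,2) ⇒ [-6,-8,-1,-4,2,0,-5]
j=3: -4>-5, skip
j=4: 2>-5, skip
j=5: 0>-5, skip
swap(2,6) ⇒ [-6,-8,-5,-4,2,0,-1]; return 2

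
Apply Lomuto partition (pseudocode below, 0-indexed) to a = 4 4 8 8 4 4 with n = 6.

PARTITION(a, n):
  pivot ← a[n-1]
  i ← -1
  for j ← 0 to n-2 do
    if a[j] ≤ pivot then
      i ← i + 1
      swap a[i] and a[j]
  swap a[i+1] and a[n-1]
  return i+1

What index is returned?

pivot = a[5] = 4; i = -1
j=0: a[0]=4 ≤ 4 → i=0, swap a[0],a[0] (no change) → 4 4 8 8 4 4
j=1: a[1]=4 ≤ 4 → i=1, swap a[1],a[1] (no change) → 4 4 8 8 4 4
j=2: a[2]=8 > 4 → no swap
j=3: a[3]=8 > 4 → no swap
j=4: a[4]=4 ≤ 4 → i=2, swap a[2],a[4] → 4 4 4 8 8 4
final swap a[3],a[5] → 4 4 4 4 8 8; return 3

3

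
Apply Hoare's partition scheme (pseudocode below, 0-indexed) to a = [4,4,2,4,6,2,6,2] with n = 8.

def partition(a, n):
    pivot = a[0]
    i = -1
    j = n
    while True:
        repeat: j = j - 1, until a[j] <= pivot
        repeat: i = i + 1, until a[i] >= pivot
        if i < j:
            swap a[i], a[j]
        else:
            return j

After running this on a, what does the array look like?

[2,2,2,4,6,4,6,4]

pivot = a[0] = 4; i = -1, j = 8
j→7 (a[7]=2≤4), i→0 (a[0]=4≥4); i<j, swap → [2,4,2,4,6,2,6,4]
j→5 (a[5]=2≤4), i→1 (a[1]=4≥4); i<j, swap → [2,2,2,4,6,4,6,4]
j→3, i→3; i≥j, return j=3. a = [2,2,2,4,6,4,6,4]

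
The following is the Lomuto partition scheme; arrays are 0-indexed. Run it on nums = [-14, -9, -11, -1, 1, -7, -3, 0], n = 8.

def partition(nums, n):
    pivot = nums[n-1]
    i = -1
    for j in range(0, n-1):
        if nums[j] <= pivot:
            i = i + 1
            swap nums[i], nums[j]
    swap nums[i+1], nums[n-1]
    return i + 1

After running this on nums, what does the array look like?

[-14, -9, -11, -1, -7, -3, 0, 1]

pivot=0, i=-1
j=0: -14≤0, i=0, swap(0,0) ⇒ [-14, -9, -11, -1, 1, -7, -3, 0]
j=1: -9≤0, i=1, swap(1,1) ⇒ [-14, -9, -11, -1, 1, -7, -3, 0]
j=2: -11≤0, i=2, swap(2,2) ⇒ [-14, -9, -11, -1, 1, -7, -3, 0]
j=3: -1≤0, i=3, swap(3,3) ⇒ [-14, -9, -11, -1, 1, -7, -3, 0]
j=4: 1>0, skip
j=5: -7≤0, i=4, swap(4,5) ⇒ [-14, -9, -11, -1, -7, 1, -3, 0]
j=6: -3≤0, i=5, swap(5,6) ⇒ [-14, -9, -11, -1, -7, -3, 1, 0]
swap(6,7) ⇒ [-14, -9, -11, -1, -7, -3, 0, 1]; return 6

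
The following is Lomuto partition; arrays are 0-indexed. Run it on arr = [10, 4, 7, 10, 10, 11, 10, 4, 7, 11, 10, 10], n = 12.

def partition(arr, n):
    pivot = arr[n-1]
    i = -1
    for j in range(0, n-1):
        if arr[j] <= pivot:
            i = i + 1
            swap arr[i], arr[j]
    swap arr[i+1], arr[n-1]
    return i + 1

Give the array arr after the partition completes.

pivot = arr[11] = 10; i = -1
j=0: arr[0]=10 ≤ 10 → i=0, swap arr[0],arr[0] (no change) → [10, 4, 7, 10, 10, 11, 10, 4, 7, 11, 10, 10]
j=1: arr[1]=4 ≤ 10 → i=1, swap arr[1],arr[1] (no change) → [10, 4, 7, 10, 10, 11, 10, 4, 7, 11, 10, 10]
j=2: arr[2]=7 ≤ 10 → i=2, swap arr[2],arr[2] (no change) → [10, 4, 7, 10, 10, 11, 10, 4, 7, 11, 10, 10]
j=3: arr[3]=10 ≤ 10 → i=3, swap arr[3],arr[3] (no change) → [10, 4, 7, 10, 10, 11, 10, 4, 7, 11, 10, 10]
j=4: arr[4]=10 ≤ 10 → i=4, swap arr[4],arr[4] (no change) → [10, 4, 7, 10, 10, 11, 10, 4, 7, 11, 10, 10]
j=5: arr[5]=11 > 10 → no swap
j=6: arr[6]=10 ≤ 10 → i=5, swap arr[5],arr[6] → [10, 4, 7, 10, 10, 10, 11, 4, 7, 11, 10, 10]
j=7: arr[7]=4 ≤ 10 → i=6, swap arr[6],arr[7] → [10, 4, 7, 10, 10, 10, 4, 11, 7, 11, 10, 10]
j=8: arr[8]=7 ≤ 10 → i=7, swap arr[7],arr[8] → [10, 4, 7, 10, 10, 10, 4, 7, 11, 11, 10, 10]
j=9: arr[9]=11 > 10 → no swap
j=10: arr[10]=10 ≤ 10 → i=8, swap arr[8],arr[10] → [10, 4, 7, 10, 10, 10, 4, 7, 10, 11, 11, 10]
final swap arr[9],arr[11] → [10, 4, 7, 10, 10, 10, 4, 7, 10, 10, 11, 11]; return 9

[10, 4, 7, 10, 10, 10, 4, 7, 10, 10, 11, 11]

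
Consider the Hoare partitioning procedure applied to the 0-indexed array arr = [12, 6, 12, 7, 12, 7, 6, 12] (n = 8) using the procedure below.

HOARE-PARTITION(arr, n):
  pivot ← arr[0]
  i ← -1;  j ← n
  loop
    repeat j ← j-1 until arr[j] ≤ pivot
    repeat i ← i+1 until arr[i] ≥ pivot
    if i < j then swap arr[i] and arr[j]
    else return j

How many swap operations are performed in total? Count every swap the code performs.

3

pivot = arr[0] = 12; i = -1, j = 8
j→7 (arr[7]=12≤12), i→0 (arr[0]=12≥12); i<j, swap → [12, 6, 12, 7, 12, 7, 6, 12]
j→6 (arr[6]=6≤12), i→2 (arr[2]=12≥12); i<j, swap → [12, 6, 6, 7, 12, 7, 12, 12]
j→5 (arr[5]=7≤12), i→4 (arr[4]=12≥12); i<j, swap → [12, 6, 6, 7, 7, 12, 12, 12]
j→4, i→5; i≥j, return j=4. arr = [12, 6, 6, 7, 7, 12, 12, 12]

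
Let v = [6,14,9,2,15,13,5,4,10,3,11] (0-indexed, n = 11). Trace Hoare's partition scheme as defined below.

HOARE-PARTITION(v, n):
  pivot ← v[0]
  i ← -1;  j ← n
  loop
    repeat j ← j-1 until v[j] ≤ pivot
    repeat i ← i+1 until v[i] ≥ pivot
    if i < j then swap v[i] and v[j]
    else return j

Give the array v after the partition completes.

[3,4,5,2,15,13,9,14,10,6,11]

pivot = v[0] = 6; i = -1, j = 11
j→9 (v[9]=3≤6), i→0 (v[0]=6≥6); i<j, swap → [3,14,9,2,15,13,5,4,10,6,11]
j→7 (v[7]=4≤6), i→1 (v[1]=14≥6); i<j, swap → [3,4,9,2,15,13,5,14,10,6,11]
j→6 (v[6]=5≤6), i→2 (v[2]=9≥6); i<j, swap → [3,4,5,2,15,13,9,14,10,6,11]
j→3, i→4; i≥j, return j=3. v = [3,4,5,2,15,13,9,14,10,6,11]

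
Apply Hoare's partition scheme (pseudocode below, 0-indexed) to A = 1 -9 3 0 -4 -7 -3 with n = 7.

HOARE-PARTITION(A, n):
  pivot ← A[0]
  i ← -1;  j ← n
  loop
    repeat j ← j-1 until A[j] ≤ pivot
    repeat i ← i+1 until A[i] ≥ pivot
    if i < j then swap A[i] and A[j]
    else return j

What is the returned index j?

pivot=1
j stops at 6 (-3), i stops at 0 (1); swap ⇒ -3 -9 3 0 -4 -7 1
j stops at 5 (-7), i stops at 2 (3); swap ⇒ -3 -9 -7 0 -4 3 1
j stops at 4, i stops at 5; i≥j ⇒ return 4. A=-3 -9 -7 0 -4 3 1

4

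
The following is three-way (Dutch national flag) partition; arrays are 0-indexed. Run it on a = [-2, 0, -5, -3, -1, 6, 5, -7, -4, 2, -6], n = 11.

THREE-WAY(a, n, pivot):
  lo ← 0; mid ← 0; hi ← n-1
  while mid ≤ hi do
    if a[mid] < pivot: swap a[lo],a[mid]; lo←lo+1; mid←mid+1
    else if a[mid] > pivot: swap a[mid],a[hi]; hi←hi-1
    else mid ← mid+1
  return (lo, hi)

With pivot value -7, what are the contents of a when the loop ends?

lo=0 mid=0 hi=10
-2>-7: swap(0,10), hi=9 ⇒ [-6, 0, -5, -3, -1, 6, 5, -7, -4, 2, -2]
-6>-7: swap(0,9), hi=8 ⇒ [2, 0, -5, -3, -1, 6, 5, -7, -4, -6, -2]
2>-7: swap(0,8), hi=7 ⇒ [-4, 0, -5, -3, -1, 6, 5, -7, 2, -6, -2]
-4>-7: swap(0,7), hi=6 ⇒ [-7, 0, -5, -3, -1, 6, 5, -4, 2, -6, -2]
-7=-7: mid=1
0>-7: swap(1,6), hi=5 ⇒ [-7, 5, -5, -3, -1, 6, 0, -4, 2, -6, -2]
5>-7: swap(1,5), hi=4 ⇒ [-7, 6, -5, -3, -1, 5, 0, -4, 2, -6, -2]
6>-7: swap(1,4), hi=3 ⇒ [-7, -1, -5, -3, 6, 5, 0, -4, 2, -6, -2]
-1>-7: swap(1,3), hi=2 ⇒ [-7, -3, -5, -1, 6, 5, 0, -4, 2, -6, -2]
-3>-7: swap(1,2), hi=1 ⇒ [-7, -5, -3, -1, 6, 5, 0, -4, 2, -6, -2]
-5>-7: swap(1,1), hi=0 ⇒ [-7, -5, -3, -1, 6, 5, 0, -4, 2, -6, -2]
done. lo=0 hi=0; a=[-7, -5, -3, -1, 6, 5, 0, -4, 2, -6, -2]

[-7, -5, -3, -1, 6, 5, 0, -4, 2, -6, -2]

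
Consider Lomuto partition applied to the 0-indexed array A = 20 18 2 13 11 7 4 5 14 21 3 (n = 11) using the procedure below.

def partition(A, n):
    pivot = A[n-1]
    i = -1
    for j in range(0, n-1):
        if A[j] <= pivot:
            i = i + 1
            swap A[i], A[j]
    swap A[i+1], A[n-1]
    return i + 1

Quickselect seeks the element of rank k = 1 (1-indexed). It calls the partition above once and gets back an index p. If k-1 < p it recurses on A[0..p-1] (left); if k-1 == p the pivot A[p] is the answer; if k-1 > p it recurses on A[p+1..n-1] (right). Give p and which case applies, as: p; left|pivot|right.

pivot=3, i=-1
j=0: 20>3, skip
j=1: 18>3, skip
j=2: 2≤3, i=0, swap(0,2) ⇒ 2 18 20 13 11 7 4 5 14 21 3
j=3: 13>3, skip
j=4: 11>3, skip
j=5: 7>3, skip
j=6: 4>3, skip
j=7: 5>3, skip
j=8: 14>3, skip
j=9: 21>3, skip
swap(1,10) ⇒ 2 3 20 13 11 7 4 5 14 21 18; return 1
p = 1; k-1 = 0 < 1 ⇒ left

1; left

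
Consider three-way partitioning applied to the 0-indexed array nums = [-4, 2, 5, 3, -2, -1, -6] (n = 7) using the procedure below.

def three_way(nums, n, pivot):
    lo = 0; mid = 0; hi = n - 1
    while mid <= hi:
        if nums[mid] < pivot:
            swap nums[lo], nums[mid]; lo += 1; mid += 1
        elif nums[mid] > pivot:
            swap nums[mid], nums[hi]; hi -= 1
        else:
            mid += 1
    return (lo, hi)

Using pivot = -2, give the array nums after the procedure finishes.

[-4, -6, -2, 3, -1, 5, 2]

lo=0 mid=0 hi=6
-4<-2: swap(0,0), lo=1 mid=1 ⇒ [-4, 2, 5, 3, -2, -1, -6]
2>-2: swap(1,6), hi=5 ⇒ [-4, -6, 5, 3, -2, -1, 2]
-6<-2: swap(1,1), lo=2 mid=2 ⇒ [-4, -6, 5, 3, -2, -1, 2]
5>-2: swap(2,5), hi=4 ⇒ [-4, -6, -1, 3, -2, 5, 2]
-1>-2: swap(2,4), hi=3 ⇒ [-4, -6, -2, 3, -1, 5, 2]
-2=-2: mid=3
3>-2: swap(3,3), hi=2 ⇒ [-4, -6, -2, 3, -1, 5, 2]
done. lo=2 hi=2; nums=[-4, -6, -2, 3, -1, 5, 2]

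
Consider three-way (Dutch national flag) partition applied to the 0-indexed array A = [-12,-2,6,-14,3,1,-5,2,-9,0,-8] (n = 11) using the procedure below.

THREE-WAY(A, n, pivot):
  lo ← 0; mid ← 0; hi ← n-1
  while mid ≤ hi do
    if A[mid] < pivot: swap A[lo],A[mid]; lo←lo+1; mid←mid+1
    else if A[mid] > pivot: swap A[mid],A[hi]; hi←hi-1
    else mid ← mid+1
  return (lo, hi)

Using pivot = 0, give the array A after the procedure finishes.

[-12,-2,-8,-14,-9,-5,0,2,1,3,6]

pivot = 0; lo=0, mid=0, hi=10
A[mid]=-12<0: swap A[0],A[0]; lo=1,mid=1 → [-12,-2,6,-14,3,1,-5,2,-9,0,-8]
A[mid]=-2<0: swap A[1],A[1]; lo=2,mid=2 → [-12,-2,6,-14,3,1,-5,2,-9,0,-8]
A[mid]=6>0: swap A[2],A[10]; hi=9 → [-12,-2,-8,-14,3,1,-5,2,-9,0,6]
A[mid]=-8<0: swap A[2],A[2]; lo=3,mid=3 → [-12,-2,-8,-14,3,1,-5,2,-9,0,6]
A[mid]=-14<0: swap A[3],A[3]; lo=4,mid=4 → [-12,-2,-8,-14,3,1,-5,2,-9,0,6]
A[mid]=3>0: swap A[4],A[9]; hi=8 → [-12,-2,-8,-14,0,1,-5,2,-9,3,6]
A[mid]=0=0: mid=5
A[mid]=1>0: swap A[5],A[8]; hi=7 → [-12,-2,-8,-14,0,-9,-5,2,1,3,6]
A[mid]=-9<0: swap A[4],A[5]; lo=5,mid=6 → [-12,-2,-8,-14,-9,0,-5,2,1,3,6]
A[mid]=-5<0: swap A[5],A[6]; lo=6,mid=7 → [-12,-2,-8,-14,-9,-5,0,2,1,3,6]
A[mid]=2>0: swap A[7],A[7]; hi=6 → [-12,-2,-8,-14,-9,-5,0,2,1,3,6]
end: lo=6, hi=6; A = [-12,-2,-8,-14,-9,-5,0,2,1,3,6]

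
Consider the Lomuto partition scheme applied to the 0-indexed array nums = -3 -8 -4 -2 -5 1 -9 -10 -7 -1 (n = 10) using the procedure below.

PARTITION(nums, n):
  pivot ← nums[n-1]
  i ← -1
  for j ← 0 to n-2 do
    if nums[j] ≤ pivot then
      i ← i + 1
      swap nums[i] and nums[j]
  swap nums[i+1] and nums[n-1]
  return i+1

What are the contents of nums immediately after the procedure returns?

-3 -8 -4 -2 -5 -9 -10 -7 -1 1

pivot = nums[9] = -1; i = -1
j=0: nums[0]=-3 ≤ -1 → i=0, swap nums[0],nums[0] (no change) → -3 -8 -4 -2 -5 1 -9 -10 -7 -1
j=1: nums[1]=-8 ≤ -1 → i=1, swap nums[1],nums[1] (no change) → -3 -8 -4 -2 -5 1 -9 -10 -7 -1
j=2: nums[2]=-4 ≤ -1 → i=2, swap nums[2],nums[2] (no change) → -3 -8 -4 -2 -5 1 -9 -10 -7 -1
j=3: nums[3]=-2 ≤ -1 → i=3, swap nums[3],nums[3] (no change) → -3 -8 -4 -2 -5 1 -9 -10 -7 -1
j=4: nums[4]=-5 ≤ -1 → i=4, swap nums[4],nums[4] (no change) → -3 -8 -4 -2 -5 1 -9 -10 -7 -1
j=5: nums[5]=1 > -1 → no swap
j=6: nums[6]=-9 ≤ -1 → i=5, swap nums[5],nums[6] → -3 -8 -4 -2 -5 -9 1 -10 -7 -1
j=7: nums[7]=-10 ≤ -1 → i=6, swap nums[6],nums[7] → -3 -8 -4 -2 -5 -9 -10 1 -7 -1
j=8: nums[8]=-7 ≤ -1 → i=7, swap nums[7],nums[8] → -3 -8 -4 -2 -5 -9 -10 -7 1 -1
final swap nums[8],nums[9] → -3 -8 -4 -2 -5 -9 -10 -7 -1 1; return 8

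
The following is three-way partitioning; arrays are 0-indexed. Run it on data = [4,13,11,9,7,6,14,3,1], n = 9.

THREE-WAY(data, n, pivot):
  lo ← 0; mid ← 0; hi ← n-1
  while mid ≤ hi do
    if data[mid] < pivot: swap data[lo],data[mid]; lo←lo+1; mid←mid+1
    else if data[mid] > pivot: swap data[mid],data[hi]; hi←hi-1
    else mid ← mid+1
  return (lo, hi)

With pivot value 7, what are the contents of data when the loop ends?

[4,1,3,6,7,14,9,11,13]

lo=0 mid=0 hi=8
4<7: swap(0,0), lo=1 mid=1 ⇒ [4,13,11,9,7,6,14,3,1]
13>7: swap(1,8), hi=7 ⇒ [4,1,11,9,7,6,14,3,13]
1<7: swap(1,1), lo=2 mid=2 ⇒ [4,1,11,9,7,6,14,3,13]
11>7: swap(2,7), hi=6 ⇒ [4,1,3,9,7,6,14,11,13]
3<7: swap(2,2), lo=3 mid=3 ⇒ [4,1,3,9,7,6,14,11,13]
9>7: swap(3,6), hi=5 ⇒ [4,1,3,14,7,6,9,11,13]
14>7: swap(3,5), hi=4 ⇒ [4,1,3,6,7,14,9,11,13]
6<7: swap(3,3), lo=4 mid=4 ⇒ [4,1,3,6,7,14,9,11,13]
7=7: mid=5
done. lo=4 hi=4; data=[4,1,3,6,7,14,9,11,13]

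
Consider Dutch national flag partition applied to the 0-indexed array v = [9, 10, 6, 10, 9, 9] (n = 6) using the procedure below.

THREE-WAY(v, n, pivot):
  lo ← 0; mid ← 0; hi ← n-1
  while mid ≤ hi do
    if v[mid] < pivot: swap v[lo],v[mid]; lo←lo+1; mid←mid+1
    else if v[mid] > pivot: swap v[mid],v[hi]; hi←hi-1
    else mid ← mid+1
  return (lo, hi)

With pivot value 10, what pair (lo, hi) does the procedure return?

(4, 5)

pivot = 10; lo=0, mid=0, hi=5
v[mid]=9<10: swap v[0],v[0]; lo=1,mid=1 → [9, 10, 6, 10, 9, 9]
v[mid]=10=10: mid=2
v[mid]=6<10: swap v[1],v[2]; lo=2,mid=3 → [9, 6, 10, 10, 9, 9]
v[mid]=10=10: mid=4
v[mid]=9<10: swap v[2],v[4]; lo=3,mid=5 → [9, 6, 9, 10, 10, 9]
v[mid]=9<10: swap v[3],v[5]; lo=4,mid=6 → [9, 6, 9, 9, 10, 10]
end: lo=4, hi=5; v = [9, 6, 9, 9, 10, 10]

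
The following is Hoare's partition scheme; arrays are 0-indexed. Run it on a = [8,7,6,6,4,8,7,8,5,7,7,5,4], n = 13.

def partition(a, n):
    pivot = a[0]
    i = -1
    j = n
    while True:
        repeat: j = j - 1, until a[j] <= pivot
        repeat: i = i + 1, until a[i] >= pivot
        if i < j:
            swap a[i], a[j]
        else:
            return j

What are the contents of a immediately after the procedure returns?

pivot=8
j stops at 12 (4), i stops at 0 (8); swap ⇒ [4,7,6,6,4,8,7,8,5,7,7,5,8]
j stops at 11 (5), i stops at 5 (8); swap ⇒ [4,7,6,6,4,5,7,8,5,7,7,8,8]
j stops at 10 (7), i stops at 7 (8); swap ⇒ [4,7,6,6,4,5,7,7,5,7,8,8,8]
j stops at 9, i stops at 10; i≥j ⇒ return 9. a=[4,7,6,6,4,5,7,7,5,7,8,8,8]

[4,7,6,6,4,5,7,7,5,7,8,8,8]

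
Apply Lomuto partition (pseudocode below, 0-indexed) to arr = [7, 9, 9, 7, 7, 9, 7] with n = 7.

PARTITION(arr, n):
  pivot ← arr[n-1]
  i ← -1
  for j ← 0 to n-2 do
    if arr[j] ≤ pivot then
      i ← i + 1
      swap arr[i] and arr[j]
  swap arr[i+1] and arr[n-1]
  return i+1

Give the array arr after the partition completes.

[7, 7, 7, 7, 9, 9, 9]

pivot=7, i=-1
j=0: 7≤7, i=0, swap(0,0) ⇒ [7, 9, 9, 7, 7, 9, 7]
j=1: 9>7, skip
j=2: 9>7, skip
j=3: 7≤7, i=1, swap(1,3) ⇒ [7, 7, 9, 9, 7, 9, 7]
j=4: 7≤7, i=2, swap(2,4) ⇒ [7, 7, 7, 9, 9, 9, 7]
j=5: 9>7, skip
swap(3,6) ⇒ [7, 7, 7, 7, 9, 9, 9]; return 3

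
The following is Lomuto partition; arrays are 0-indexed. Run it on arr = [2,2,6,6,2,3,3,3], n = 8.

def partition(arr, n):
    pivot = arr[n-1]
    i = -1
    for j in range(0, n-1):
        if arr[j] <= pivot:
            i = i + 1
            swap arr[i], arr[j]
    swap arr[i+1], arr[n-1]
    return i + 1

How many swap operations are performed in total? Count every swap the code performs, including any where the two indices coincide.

pivot=3, i=-1
j=0: 2≤3, i=0, swap(0,0) ⇒ [2,2,6,6,2,3,3,3]
j=1: 2≤3, i=1, swap(1,1) ⇒ [2,2,6,6,2,3,3,3]
j=2: 6>3, skip
j=3: 6>3, skip
j=4: 2≤3, i=2, swap(2,4) ⇒ [2,2,2,6,6,3,3,3]
j=5: 3≤3, i=3, swap(3,5) ⇒ [2,2,2,3,6,6,3,3]
j=6: 3≤3, i=4, swap(4,6) ⇒ [2,2,2,3,3,6,6,3]
swap(5,7) ⇒ [2,2,2,3,3,3,6,6]; return 5

6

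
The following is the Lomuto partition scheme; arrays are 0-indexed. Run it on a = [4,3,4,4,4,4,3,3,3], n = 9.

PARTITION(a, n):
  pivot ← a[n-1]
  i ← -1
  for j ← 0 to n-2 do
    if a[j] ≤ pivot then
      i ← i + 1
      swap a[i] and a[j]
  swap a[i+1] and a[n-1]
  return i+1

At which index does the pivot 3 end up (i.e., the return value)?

3

pivot = a[8] = 3; i = -1
j=0: a[0]=4 > 3 → no swap
j=1: a[1]=3 ≤ 3 → i=0, swap a[0],a[1] → [3,4,4,4,4,4,3,3,3]
j=2: a[2]=4 > 3 → no swap
j=3: a[3]=4 > 3 → no swap
j=4: a[4]=4 > 3 → no swap
j=5: a[5]=4 > 3 → no swap
j=6: a[6]=3 ≤ 3 → i=1, swap a[1],a[6] → [3,3,4,4,4,4,4,3,3]
j=7: a[7]=3 ≤ 3 → i=2, swap a[2],a[7] → [3,3,3,4,4,4,4,4,3]
final swap a[3],a[8] → [3,3,3,3,4,4,4,4,4]; return 3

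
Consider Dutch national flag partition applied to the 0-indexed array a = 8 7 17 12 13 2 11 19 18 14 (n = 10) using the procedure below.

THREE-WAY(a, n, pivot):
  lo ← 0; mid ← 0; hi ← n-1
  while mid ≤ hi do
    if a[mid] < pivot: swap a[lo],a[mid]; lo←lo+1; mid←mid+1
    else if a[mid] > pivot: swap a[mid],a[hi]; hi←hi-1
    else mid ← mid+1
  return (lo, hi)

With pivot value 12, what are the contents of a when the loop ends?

pivot = 12; lo=0, mid=0, hi=9
a[mid]=8<12: swap a[0],a[0]; lo=1,mid=1 → 8 7 17 12 13 2 11 19 18 14
a[mid]=7<12: swap a[1],a[1]; lo=2,mid=2 → 8 7 17 12 13 2 11 19 18 14
a[mid]=17>12: swap a[2],a[9]; hi=8 → 8 7 14 12 13 2 11 19 18 17
a[mid]=14>12: swap a[2],a[8]; hi=7 → 8 7 18 12 13 2 11 19 14 17
a[mid]=18>12: swap a[2],a[7]; hi=6 → 8 7 19 12 13 2 11 18 14 17
a[mid]=19>12: swap a[2],a[6]; hi=5 → 8 7 11 12 13 2 19 18 14 17
a[mid]=11<12: swap a[2],a[2]; lo=3,mid=3 → 8 7 11 12 13 2 19 18 14 17
a[mid]=12=12: mid=4
a[mid]=13>12: swap a[4],a[5]; hi=4 → 8 7 11 12 2 13 19 18 14 17
a[mid]=2<12: swap a[3],a[4]; lo=4,mid=5 → 8 7 11 2 12 13 19 18 14 17
end: lo=4, hi=4; a = 8 7 11 2 12 13 19 18 14 17

8 7 11 2 12 13 19 18 14 17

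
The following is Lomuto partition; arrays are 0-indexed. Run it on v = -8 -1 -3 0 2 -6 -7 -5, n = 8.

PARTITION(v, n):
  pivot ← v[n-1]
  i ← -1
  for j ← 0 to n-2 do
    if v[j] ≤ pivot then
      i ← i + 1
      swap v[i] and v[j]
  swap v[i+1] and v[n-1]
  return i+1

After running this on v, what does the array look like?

-8 -6 -7 -5 2 -1 -3 0

pivot=-5, i=-1
j=0: -8≤-5, i=0, swap(0,0) ⇒ -8 -1 -3 0 2 -6 -7 -5
j=1: -1>-5, skip
j=2: -3>-5, skip
j=3: 0>-5, skip
j=4: 2>-5, skip
j=5: -6≤-5, i=1, swap(1,5) ⇒ -8 -6 -3 0 2 -1 -7 -5
j=6: -7≤-5, i=2, swap(2,6) ⇒ -8 -6 -7 0 2 -1 -3 -5
swap(3,7) ⇒ -8 -6 -7 -5 2 -1 -3 0; return 3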